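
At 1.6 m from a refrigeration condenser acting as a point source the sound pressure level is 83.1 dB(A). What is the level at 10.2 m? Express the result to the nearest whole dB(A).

67 dB(A)

Spherical spreading from a point source gives a 20·log₁₀(r₂/r₁) drop.
L₂ = 83.1 − 20·log₁₀(10.2/1.6) = 83.1 − 16.090 = 67.01 dB(A).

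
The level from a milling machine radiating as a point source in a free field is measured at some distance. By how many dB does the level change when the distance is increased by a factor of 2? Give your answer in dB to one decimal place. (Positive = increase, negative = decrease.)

A point source loses 6 dB per doubling of distance; generally ΔL = −20·log₁₀(r₂/r₁).
ΔL = −20·log₁₀(2) = -6.02 dB.

-6.0 dB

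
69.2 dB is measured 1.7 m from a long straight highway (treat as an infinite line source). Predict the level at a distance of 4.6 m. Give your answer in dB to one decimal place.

Line-source attenuation: ΔL = 10·log₁₀(r₂/r₁) = 10·log₁₀(4.6/1.7) = 4.323 dB.
L₂ = 69.2 − 10·log₁₀(4.6/1.7) = 69.2 − 4.323 = 64.88 dB.

64.9 dB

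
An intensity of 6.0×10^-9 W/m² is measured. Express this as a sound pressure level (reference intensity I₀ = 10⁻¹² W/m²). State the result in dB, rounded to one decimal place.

37.8 dB

I/I₀ = 6.0×10^-9/10⁻¹² = 6.0×10^3, and L = 10·log₁₀(I/I₀).
L = 10·(0.7782 + 3) = 37.78 dB.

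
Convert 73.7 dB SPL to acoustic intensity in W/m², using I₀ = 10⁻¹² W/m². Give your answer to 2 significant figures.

I/I₀ = 10^(73.7/10) = 2.344e+07, so I = 2.344e+07 × 10⁻¹² W/m².

2.3e-05 W/m²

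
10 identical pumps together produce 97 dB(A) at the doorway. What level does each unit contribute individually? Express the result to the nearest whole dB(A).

10 equal contributions raise the level by 10·log₁₀ 10 = 10.000 dB, so each unit alone gives 97 − 10.000.

87 dB(A)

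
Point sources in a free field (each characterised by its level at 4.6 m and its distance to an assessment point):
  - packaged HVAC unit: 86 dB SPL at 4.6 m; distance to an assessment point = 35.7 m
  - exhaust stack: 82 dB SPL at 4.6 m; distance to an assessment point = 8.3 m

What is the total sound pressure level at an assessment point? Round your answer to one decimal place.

Propagate each source to the receiver with L = L_ref − 20·log₁₀(r/r_ref), then add intensities.
packaged HVAC unit: 86 − 20·log₁₀(35.7/4.6) = 86 − 17.80 = 68.20 dB SPL.
exhaust stack: 82 − 20·log₁₀(8.3/4.6) = 82 − 5.13 = 76.87 dB SPL.
Σ 10^(L/10) = 5.529e+07 → L_total = 10·log₁₀(5.529e+07) = 77.43 dB SPL.

77.4 dB SPL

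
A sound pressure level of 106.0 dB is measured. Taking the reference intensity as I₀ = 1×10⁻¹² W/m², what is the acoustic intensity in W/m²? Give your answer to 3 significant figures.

0.0398 W/m²

I = I₀·10^(L/10) = 10⁻¹² × 10^(106.0/10) = 10^(-1.400).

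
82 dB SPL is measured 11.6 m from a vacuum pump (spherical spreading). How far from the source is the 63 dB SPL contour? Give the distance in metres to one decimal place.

The 19.0 dB drop corresponds to a distance ratio of 10^(19.0/20) for a point source.
r₂ = 11.6·10^((82−63)/20) = 11.6·10^(19.0/20) = 103.39 m.

103.4 m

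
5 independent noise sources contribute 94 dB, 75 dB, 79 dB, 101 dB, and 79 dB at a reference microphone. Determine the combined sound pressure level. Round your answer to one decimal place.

For uncorrelated sources the intensities add, so convert each level to linear form, sum, and take 10·log₁₀ of the total.
Σ 10^(L/10) = 10^(94/10) + 10^(75/10) + 10^(79/10) + 10^(101/10) + 10^(79/10) = 1.529e+10.
L_total = 10·log₁₀(1.529e+10) = 101.84 dB.

101.8 dB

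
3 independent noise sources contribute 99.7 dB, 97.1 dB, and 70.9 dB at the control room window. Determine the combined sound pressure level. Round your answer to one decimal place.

101.6 dB

For uncorrelated sources the intensities add, so convert each level to linear form, sum, and take 10·log₁₀ of the total.
Σ 10^(L/10) = 10^(99.7/10) + 10^(97.1/10) + 10^(70.9/10) = 1.447e+10.
L_total = 10·log₁₀(1.447e+10) = 101.61 dB.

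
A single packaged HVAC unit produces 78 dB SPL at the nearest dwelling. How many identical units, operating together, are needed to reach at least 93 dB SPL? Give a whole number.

The shortfall is 93 − 78 = 15.0 dB, and N units add 10·log₁₀ N, so need 10·log₁₀ N ≥ 15.0.
N ≥ 10^(15.0/10) = 31.623, so N = 32.

32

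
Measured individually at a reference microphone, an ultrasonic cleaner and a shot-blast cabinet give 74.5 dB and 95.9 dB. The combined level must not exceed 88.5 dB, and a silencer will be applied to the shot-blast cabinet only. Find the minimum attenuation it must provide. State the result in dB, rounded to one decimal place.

Everything except the shot-blast cabinet sums to 10^(74.5/10) = 2.818e+07 in linear terms, 74.50 dB.
The limit corresponds to 10^(88.5/10) = 7.079e+08; subtracting the fixed part leaves 6.798e+08 for the shot-blast cabinet, i.e. 88.32 dB.
Required insertion loss = 95.9 − 88.32 = 7.58 dB.

7.6 dB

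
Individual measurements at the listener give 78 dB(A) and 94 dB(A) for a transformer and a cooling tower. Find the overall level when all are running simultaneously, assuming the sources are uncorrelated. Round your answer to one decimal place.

For uncorrelated sources the intensities add, so convert each level to linear form, sum, and take 10·log₁₀ of the total.
Σ 10^(L/10) = 10^(78/10) + 10^(94/10) = 2.575e+09.
L_total = 10·log₁₀(2.575e+09) = 94.11 dB(A).

94.1 dB(A)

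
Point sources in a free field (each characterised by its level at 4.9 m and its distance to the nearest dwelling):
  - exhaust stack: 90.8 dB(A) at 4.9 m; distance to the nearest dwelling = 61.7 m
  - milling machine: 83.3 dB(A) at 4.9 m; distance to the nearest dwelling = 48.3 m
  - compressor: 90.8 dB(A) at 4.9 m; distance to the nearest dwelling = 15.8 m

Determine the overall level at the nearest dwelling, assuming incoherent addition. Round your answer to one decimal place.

Apply inverse-square spreading to bring every level to the receiver, then sum 10^(L/10).
exhaust stack: 90.8 − 20·log₁₀(61.7/4.9) = 90.8 − 22.00 = 68.80 dB(A).
milling machine: 83.3 − 20·log₁₀(48.3/4.9) = 83.3 − 19.88 = 63.42 dB(A).
compressor: 90.8 − 20·log₁₀(15.8/4.9) = 90.8 − 10.17 = 80.63 dB(A).
Σ 10^(L/10) = 1.254e+08 → L_total = 10·log₁₀(1.254e+08) = 80.98 dB(A).

81.0 dB(A)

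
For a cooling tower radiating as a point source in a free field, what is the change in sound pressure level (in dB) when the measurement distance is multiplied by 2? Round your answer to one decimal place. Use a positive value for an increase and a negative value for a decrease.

A point source loses 6 dB per doubling of distance; generally ΔL = −20·log₁₀(r₂/r₁).
ΔL = −20·log₁₀(2) = -6.02 dB.

-6.0 dB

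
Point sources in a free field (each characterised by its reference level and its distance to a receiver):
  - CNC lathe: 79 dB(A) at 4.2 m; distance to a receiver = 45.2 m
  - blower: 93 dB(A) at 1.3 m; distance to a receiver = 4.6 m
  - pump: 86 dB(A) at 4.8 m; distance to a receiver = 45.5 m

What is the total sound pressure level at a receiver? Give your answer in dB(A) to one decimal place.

82.2 dB(A)

Apply inverse-square spreading to bring every level to the receiver, then sum 10^(L/10).
CNC lathe: 79 − 20·log₁₀(45.2/4.2) = 79 − 20.64 = 58.36 dB(A).
blower: 93 − 20·log₁₀(4.6/1.3) = 93 − 10.98 = 82.02 dB(A).
pump: 86 − 20·log₁₀(45.5/4.8) = 86 − 19.54 = 66.46 dB(A).
Σ 10^(L/10) = 1.645e+08 → L_total = 10·log₁₀(1.645e+08) = 82.16 dB(A).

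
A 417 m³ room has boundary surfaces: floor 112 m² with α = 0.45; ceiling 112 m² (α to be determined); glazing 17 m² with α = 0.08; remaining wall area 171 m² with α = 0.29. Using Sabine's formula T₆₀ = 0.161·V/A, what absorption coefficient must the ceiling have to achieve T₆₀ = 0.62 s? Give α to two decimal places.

0.06

Required total absorption A = 0.161·417/0.62 = 108.29 m².
Absorption from the other surfaces = 112·0.45 + 17·0.08 + 171·0.29 = 101.35 m², so the ceiling must supply 6.94 m² over 112 m².
α = 6.94/112 = 0.062.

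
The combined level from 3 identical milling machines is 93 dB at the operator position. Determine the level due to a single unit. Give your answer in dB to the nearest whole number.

For N identical incoherent sources L_total = L₁ + 10·log₁₀ N, so L₁ = 93 − 10·log₁₀(3) = 93 − 4.771.

88 dB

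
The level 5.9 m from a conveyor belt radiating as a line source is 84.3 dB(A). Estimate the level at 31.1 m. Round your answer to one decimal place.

For a line source, L₂ = L₁ − 10·log₁₀(r₂/r₁).
L₂ = 84.3 − 10·log₁₀(31.1/5.9) = 84.3 − 7.219 = 77.08 dB(A).

77.1 dB(A)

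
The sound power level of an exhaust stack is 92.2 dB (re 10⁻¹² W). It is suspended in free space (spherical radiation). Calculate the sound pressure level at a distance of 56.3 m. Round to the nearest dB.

Free-field spherical radiation: L_p = L_w − 10·log₁₀(4π·r²), r = 56.3 m.
4π·r² = 3.983e+04 m², 10·log₁₀ of that is 46.002 dB.
L_p = 92.2 − 46.002 = 46.20 dB.

46 dB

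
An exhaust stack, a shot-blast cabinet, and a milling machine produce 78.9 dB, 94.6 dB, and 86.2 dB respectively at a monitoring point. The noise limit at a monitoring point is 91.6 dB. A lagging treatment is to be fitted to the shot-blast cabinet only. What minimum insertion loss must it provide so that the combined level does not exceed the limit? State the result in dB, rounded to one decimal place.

Everything except the shot-blast cabinet sums to 10^(78.9/10) + 10^(86.2/10) = 4.945e+08 in linear terms, 86.94 dB.
The limit corresponds to 10^(91.6/10) = 1.445e+09; subtracting the fixed part leaves 9.509e+08 for the shot-blast cabinet, i.e. 89.78 dB.
So the shot-blast cabinet must be reduced from 94.6 to 89.78 dB: IL = 4.82 dB.

4.8 dB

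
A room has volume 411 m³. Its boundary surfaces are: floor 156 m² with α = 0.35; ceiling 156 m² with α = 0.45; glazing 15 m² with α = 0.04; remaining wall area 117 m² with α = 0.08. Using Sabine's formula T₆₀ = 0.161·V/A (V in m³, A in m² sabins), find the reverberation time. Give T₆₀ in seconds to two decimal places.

A = Σ Sᵢαᵢ = 156·0.35 + 156·0.45 + 15·0.04 + 117·0.08 = 134.76 m².
T₆₀ = 0.161·V/A = 0.161·411/134.76 = 0.491 s.

0.49 s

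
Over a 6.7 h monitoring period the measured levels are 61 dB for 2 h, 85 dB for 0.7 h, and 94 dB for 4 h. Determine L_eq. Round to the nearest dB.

92 dB

Weight each interval's intensity by its duration and average over T = 6.7 h:
Σ tᵢ·10^(Lᵢ/10) = 2·10^(61/10) + 0.7·10^(85/10) + 4·10^(94/10) = 1.027e+10.
L_eq = 10·log₁₀(1.027e+10/6.7) = 91.86 dB.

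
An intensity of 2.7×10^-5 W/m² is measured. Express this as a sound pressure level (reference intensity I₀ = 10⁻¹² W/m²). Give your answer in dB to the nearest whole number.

I/I₀ = 2.7×10^-5/10⁻¹² = 2.7×10^7, and L = 10·log₁₀(I/I₀).
L = 10·(0.4314 + 7) = 74.31 dB.

74 dB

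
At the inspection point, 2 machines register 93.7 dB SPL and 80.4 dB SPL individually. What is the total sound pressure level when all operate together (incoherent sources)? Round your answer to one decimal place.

93.9 dB SPL

For uncorrelated sources the intensities add, so convert each level to linear form, sum, and take 10·log₁₀ of the total.
Σ 10^(L/10) = 10^(93.7/10) + 10^(80.4/10) = 2.454e+09.
L_total = 10·log₁₀(2.454e+09) = 93.90 dB SPL.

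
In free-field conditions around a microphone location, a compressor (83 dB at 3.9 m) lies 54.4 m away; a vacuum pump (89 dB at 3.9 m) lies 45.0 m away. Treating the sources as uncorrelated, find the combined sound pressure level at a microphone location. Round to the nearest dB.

Apply inverse-square spreading to bring every level to the receiver, then sum 10^(L/10).
compressor: 83 − 20·log₁₀(54.4/3.9) = 83 − 22.89 = 60.11 dB.
vacuum pump: 89 − 20·log₁₀(45.0/3.9) = 89 − 21.24 = 67.76 dB.
Σ 10^(L/10) = 6.992e+06 → L_total = 10·log₁₀(6.992e+06) = 68.45 dB.

68 dB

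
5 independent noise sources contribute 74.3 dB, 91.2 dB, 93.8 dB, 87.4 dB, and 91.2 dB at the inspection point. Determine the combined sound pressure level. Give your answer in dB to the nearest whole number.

97 dB

For uncorrelated sources the intensities add, so convert each level to linear form, sum, and take 10·log₁₀ of the total.
Σ 10^(L/10) = 10^(74.3/10) + 10^(91.2/10) + 10^(93.8/10) + 10^(87.4/10) + 10^(91.2/10) = 5.612e+09.
L_total = 10·log₁₀(5.612e+09) = 97.49 dB.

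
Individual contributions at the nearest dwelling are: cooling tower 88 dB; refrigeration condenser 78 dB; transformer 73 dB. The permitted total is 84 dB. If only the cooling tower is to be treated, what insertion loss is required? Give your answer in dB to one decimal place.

Fixed contribution from the other sources: Σ 10^(L/10) = 10^(78/10) + 10^(73/10) = 8.305e+07 (79.19 dB).
To meet 84 dB overall, the treated cooling tower may contribute at most 10^(84/10) − 8.305e+07 = 1.681e+08, i.e. 82.26 dB.
So the cooling tower must be reduced from 88 to 82.26 dB: IL = 5.74 dB.

5.7 dB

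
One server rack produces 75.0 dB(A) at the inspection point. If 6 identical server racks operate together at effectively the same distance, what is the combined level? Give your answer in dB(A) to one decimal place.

L_total = L₁ + 10·log₁₀ N for N identical incoherent sources.
L_total = 75.0 + 10·log₁₀(6) = 75.0 + 7.782 = 82.78 dB(A).

82.8 dB(A)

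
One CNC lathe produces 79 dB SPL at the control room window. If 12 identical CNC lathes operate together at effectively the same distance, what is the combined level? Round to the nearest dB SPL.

With 12 equal, uncorrelated contributions the intensity is 12× that of one unit, giving a rise of 10·log₁₀ 12.
L_total = 79 + 10·log₁₀(12) = 79 + 10.792 = 89.79 dB SPL.

90 dB SPL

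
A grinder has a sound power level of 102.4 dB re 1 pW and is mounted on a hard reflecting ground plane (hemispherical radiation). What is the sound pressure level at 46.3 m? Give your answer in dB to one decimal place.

61.1 dB

Free-field hemispherical radiation: L_p = L_w − 10·log₁₀(2π·r²), r = 46.3 m.
2π·r² = 1.347e+04 m², 10·log₁₀ of that is 41.293 dB.
L_p = 102.4 − 41.293 = 61.11 dB.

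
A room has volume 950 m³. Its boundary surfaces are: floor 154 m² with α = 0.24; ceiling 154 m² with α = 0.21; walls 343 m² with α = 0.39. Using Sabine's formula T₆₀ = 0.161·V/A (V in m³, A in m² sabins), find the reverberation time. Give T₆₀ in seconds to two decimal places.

0.75 s

A = Σ Sᵢαᵢ = 154·0.24 + 154·0.21 + 343·0.39 = 203.07 m².
T₆₀ = 0.161·V/A = 0.161·950/203.07 = 0.753 s.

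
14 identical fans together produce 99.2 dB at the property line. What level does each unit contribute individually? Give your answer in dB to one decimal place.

87.7 dB

Dividing the total intensity by 14 lowers the level by 10·log₁₀ 14 = 11.461 dB: L₁ = 99.2 − 11.461.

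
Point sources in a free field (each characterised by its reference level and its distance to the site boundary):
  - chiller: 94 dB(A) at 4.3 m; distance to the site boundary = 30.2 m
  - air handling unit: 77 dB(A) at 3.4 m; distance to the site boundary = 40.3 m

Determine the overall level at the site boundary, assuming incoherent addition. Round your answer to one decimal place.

77.1 dB(A)

Apply inverse-square spreading to bring every level to the receiver, then sum 10^(L/10).
chiller: 94 − 20·log₁₀(30.2/4.3) = 94 − 16.93 = 77.07 dB(A).
air handling unit: 77 − 20·log₁₀(40.3/3.4) = 77 − 21.48 = 55.52 dB(A).
Σ 10^(L/10) = 5.128e+07 → L_total = 10·log₁₀(5.128e+07) = 77.10 dB(A).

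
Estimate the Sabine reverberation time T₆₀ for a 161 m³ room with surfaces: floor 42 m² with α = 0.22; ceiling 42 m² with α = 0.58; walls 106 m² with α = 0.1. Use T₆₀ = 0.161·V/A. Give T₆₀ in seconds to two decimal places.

Total absorption A = 42·0.22 + 42·0.58 + 106·0.1 = 44.20 m² sabins.
T₆₀ = 0.161 × 161 / 44.20 = 0.586 s.

0.59 s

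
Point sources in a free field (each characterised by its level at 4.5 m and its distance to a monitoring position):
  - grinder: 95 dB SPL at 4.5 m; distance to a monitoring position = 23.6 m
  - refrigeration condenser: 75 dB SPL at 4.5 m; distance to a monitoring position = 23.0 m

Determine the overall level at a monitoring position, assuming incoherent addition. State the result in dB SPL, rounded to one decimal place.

80.7 dB SPL

Propagate each source to the receiver with L = L_ref − 20·log₁₀(r/r_ref), then add intensities.
grinder: 95 − 20·log₁₀(23.6/4.5) = 95 − 14.39 = 80.61 dB SPL.
refrigeration condenser: 75 − 20·log₁₀(23.0/4.5) = 75 − 14.17 = 60.83 dB SPL.
Σ 10^(L/10) = 1.162e+08 → L_total = 10·log₁₀(1.162e+08) = 80.65 dB SPL.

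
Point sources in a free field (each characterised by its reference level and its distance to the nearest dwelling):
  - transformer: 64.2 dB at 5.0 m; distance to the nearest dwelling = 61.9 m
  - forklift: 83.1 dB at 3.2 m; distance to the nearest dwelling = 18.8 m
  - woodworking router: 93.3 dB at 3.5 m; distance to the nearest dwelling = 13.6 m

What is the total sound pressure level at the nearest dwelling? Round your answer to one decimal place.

81.7 dB

Propagate each source to the receiver with L = L_ref − 20·log₁₀(r/r_ref), then add intensities.
transformer: 64.2 − 20·log₁₀(61.9/5.0) = 64.2 − 21.85 = 42.35 dB.
forklift: 83.1 − 20·log₁₀(18.8/3.2) = 83.1 − 15.38 = 67.72 dB.
woodworking router: 93.3 − 20·log₁₀(13.6/3.5) = 93.3 − 11.79 = 81.51 dB.
Σ 10^(L/10) = 1.475e+08 → L_total = 10·log₁₀(1.475e+08) = 81.69 dB.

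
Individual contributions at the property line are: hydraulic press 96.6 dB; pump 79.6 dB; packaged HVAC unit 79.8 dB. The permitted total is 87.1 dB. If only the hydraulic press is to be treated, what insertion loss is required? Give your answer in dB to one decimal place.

11.5 dB

The untreated sources together contribute 10^(79.6/10) + 10^(79.8/10) = 1.867e+08, i.e. 82.71 dB.
The limit corresponds to 10^(87.1/10) = 5.129e+08; subtracting the fixed part leaves 3.262e+08 for the hydraulic press, i.e. 85.13 dB.
Required insertion loss = 96.6 − 85.13 = 11.47 dB.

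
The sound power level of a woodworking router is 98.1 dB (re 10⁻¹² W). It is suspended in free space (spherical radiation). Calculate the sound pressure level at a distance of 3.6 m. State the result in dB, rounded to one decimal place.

The power spreads over a sphere of area 4π·r², so L_p = L_w − 10·log₁₀(4π·r²).
4π·r² = 162.9 m², 10·log₁₀ of that is 22.118 dB.
L_p = 98.1 − 22.118 = 75.98 dB.

76.0 dB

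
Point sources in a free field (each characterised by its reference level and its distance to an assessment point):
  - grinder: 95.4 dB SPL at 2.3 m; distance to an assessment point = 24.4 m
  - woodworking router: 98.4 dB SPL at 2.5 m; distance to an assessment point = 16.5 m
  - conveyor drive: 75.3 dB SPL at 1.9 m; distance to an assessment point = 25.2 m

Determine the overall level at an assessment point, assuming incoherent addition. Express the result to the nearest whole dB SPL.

83 dB SPL

First find each source's level at the receiver (point-source: −20·log₁₀(r/r_ref)), then combine on an intensity basis.
grinder: 95.4 − 20·log₁₀(24.4/2.3) = 95.4 − 20.51 = 74.89 dB SPL.
woodworking router: 98.4 − 20·log₁₀(16.5/2.5) = 98.4 − 16.39 = 82.01 dB SPL.
conveyor drive: 75.3 − 20·log₁₀(25.2/1.9) = 75.3 − 22.45 = 52.85 dB SPL.
Σ 10^(L/10) = 1.898e+08 → L_total = 10·log₁₀(1.898e+08) = 82.78 dB SPL.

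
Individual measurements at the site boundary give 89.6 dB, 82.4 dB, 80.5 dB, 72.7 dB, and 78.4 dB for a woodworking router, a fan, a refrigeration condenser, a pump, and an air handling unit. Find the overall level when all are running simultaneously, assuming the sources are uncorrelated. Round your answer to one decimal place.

Incoherent sources combine by intensity addition: L_total = 10·log₁₀(Σ 10^(L_i/10)).
Σ 10^(L/10) = 10^(89.6/10) + 10^(82.4/10) + 10^(80.5/10) + 10^(72.7/10) + 10^(78.4/10) = 1.286e+09.
L_total = 10·log₁₀(1.286e+09) = 91.09 dB.

91.1 dB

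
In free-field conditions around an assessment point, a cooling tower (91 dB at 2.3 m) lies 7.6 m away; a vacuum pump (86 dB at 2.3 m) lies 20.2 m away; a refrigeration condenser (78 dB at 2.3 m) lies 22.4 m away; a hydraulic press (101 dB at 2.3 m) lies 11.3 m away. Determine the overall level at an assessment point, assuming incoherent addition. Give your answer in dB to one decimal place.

Propagate each source to the receiver with L = L_ref − 20·log₁₀(r/r_ref), then add intensities.
cooling tower: 91 − 20·log₁₀(7.6/2.3) = 91 − 10.38 = 80.62 dB.
vacuum pump: 86 − 20·log₁₀(20.2/2.3) = 86 − 18.87 = 67.13 dB.
refrigeration condenser: 78 − 20·log₁₀(22.4/2.3) = 78 − 19.77 = 58.23 dB.
hydraulic press: 101 − 20·log₁₀(11.3/2.3) = 101 − 13.83 = 87.17 dB.
Σ 10^(L/10) = 6.427e+08 → L_total = 10·log₁₀(6.427e+08) = 88.08 dB.

88.1 dB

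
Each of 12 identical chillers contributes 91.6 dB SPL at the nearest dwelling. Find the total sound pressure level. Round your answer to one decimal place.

With 12 equal, uncorrelated contributions the intensity is 12× that of one unit, giving a rise of 10·log₁₀ 12.
L_total = 91.6 + 10·log₁₀(12) = 91.6 + 10.792 = 102.39 dB SPL.

102.4 dB SPL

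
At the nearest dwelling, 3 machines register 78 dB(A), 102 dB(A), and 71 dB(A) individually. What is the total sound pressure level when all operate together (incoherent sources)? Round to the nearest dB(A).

102 dB(A)

For uncorrelated sources the intensities add, so convert each level to linear form, sum, and take 10·log₁₀ of the total.
Σ 10^(L/10) = 10^(78/10) + 10^(102/10) + 10^(71/10) = 1.592e+10.
L_total = 10·log₁₀(1.592e+10) = 102.02 dB(A).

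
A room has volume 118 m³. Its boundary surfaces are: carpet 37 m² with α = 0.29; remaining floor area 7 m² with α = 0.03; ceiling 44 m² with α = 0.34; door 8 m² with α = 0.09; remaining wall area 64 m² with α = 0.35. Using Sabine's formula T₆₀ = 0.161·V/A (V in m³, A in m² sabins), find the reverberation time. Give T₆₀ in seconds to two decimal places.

Total absorption A = 37·0.29 + 7·0.03 + 44·0.34 + 8·0.09 + 64·0.35 = 49.02 m² sabins.
T₆₀ = 0.161 × 118 / 49.02 = 0.388 s.

0.39 s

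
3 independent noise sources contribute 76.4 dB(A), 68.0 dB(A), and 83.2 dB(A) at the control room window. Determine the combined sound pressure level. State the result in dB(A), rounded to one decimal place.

For uncorrelated sources the intensities add, so convert each level to linear form, sum, and take 10·log₁₀ of the total.
Σ 10^(L/10) = 10^(76.4/10) + 10^(68.0/10) + 10^(83.2/10) = 2.589e+08.
L_total = 10·log₁₀(2.589e+08) = 84.13 dB(A).

84.1 dB(A)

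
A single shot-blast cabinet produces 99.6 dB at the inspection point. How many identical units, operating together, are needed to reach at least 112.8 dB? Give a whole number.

Need L₁ + 10·log₁₀ N ≥ 112.8, i.e. log₁₀ N ≥ 1.32.
N ≥ 10^(13.2/10) = 20.893, so N = 21.

21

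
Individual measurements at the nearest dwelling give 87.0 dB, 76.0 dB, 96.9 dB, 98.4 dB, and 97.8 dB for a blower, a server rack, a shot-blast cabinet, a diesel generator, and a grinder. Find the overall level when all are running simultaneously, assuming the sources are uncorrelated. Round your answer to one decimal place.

Incoherent sources combine by intensity addition: L_total = 10·log₁₀(Σ 10^(L_i/10)).
Σ 10^(L/10) = 10^(87.0/10) + 10^(76.0/10) + 10^(96.9/10) + 10^(98.4/10) + 10^(97.8/10) = 1.838e+10.
L_total = 10·log₁₀(1.838e+10) = 102.64 dB.

102.6 dB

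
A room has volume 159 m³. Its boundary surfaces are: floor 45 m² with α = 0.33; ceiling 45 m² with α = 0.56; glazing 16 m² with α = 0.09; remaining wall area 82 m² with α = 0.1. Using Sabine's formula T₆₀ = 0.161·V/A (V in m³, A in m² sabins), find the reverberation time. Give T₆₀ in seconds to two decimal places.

Total absorption A = 45·0.33 + 45·0.56 + 16·0.09 + 82·0.1 = 49.69 m² sabins.
T₆₀ = 0.161 × 159 / 49.69 = 0.515 s.

0.52 s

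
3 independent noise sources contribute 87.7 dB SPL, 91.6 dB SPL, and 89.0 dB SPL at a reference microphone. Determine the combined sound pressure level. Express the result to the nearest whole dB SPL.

95 dB SPL

Incoherent sources combine by intensity addition: L_total = 10·log₁₀(Σ 10^(L_i/10)).
Σ 10^(L/10) = 10^(87.7/10) + 10^(91.6/10) + 10^(89.0/10) = 2.829e+09.
L_total = 10·log₁₀(2.829e+09) = 94.52 dB SPL.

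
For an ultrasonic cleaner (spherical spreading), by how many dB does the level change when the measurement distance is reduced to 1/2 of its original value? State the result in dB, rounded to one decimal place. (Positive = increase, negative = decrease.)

A point source loses 6 dB per doubling of distance; generally ΔL = −20·log₁₀(r₂/r₁).
ΔL = −20·log₁₀(0.5) = +6.02 dB.

+6.0 dB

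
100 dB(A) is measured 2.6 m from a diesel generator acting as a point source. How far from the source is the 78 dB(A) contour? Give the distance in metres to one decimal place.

32.7 m

Point-source spreading drops the level by 20·log₁₀(r₂/r₁); inverting, r₂/r₁ = 10^(ΔL/20).
r₂ = 2.6·10^((100−78)/20) = 2.6·10^(22.0/20) = 32.73 m.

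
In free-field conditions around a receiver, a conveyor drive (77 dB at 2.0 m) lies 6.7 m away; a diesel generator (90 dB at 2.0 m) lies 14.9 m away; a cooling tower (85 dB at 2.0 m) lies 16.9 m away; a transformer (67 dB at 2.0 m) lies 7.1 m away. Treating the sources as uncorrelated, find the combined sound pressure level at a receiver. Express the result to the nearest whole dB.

Apply inverse-square spreading to bring every level to the receiver, then sum 10^(L/10).
conveyor drive: 77 − 20·log₁₀(6.7/2.0) = 77 − 10.50 = 66.50 dB.
diesel generator: 90 − 20·log₁₀(14.9/2.0) = 90 − 17.44 = 72.56 dB.
cooling tower: 85 − 20·log₁₀(16.9/2.0) = 85 − 18.54 = 66.46 dB.
transformer: 67 − 20·log₁₀(7.1/2.0) = 67 − 11.00 = 56.00 dB.
Σ 10^(L/10) = 2.731e+07 → L_total = 10·log₁₀(2.731e+07) = 74.36 dB.

74 dB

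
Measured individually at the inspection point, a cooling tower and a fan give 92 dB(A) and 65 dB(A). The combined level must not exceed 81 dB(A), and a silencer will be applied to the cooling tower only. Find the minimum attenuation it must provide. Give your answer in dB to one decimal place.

The untreated sources together contribute 10^(65/10) = 3.162e+06, i.e. 65.00 dB(A).
The limit corresponds to 10^(81/10) = 1.259e+08; subtracting the fixed part leaves 1.227e+08 for the cooling tower, i.e. 80.89 dB(A).
So the cooling tower must be reduced from 92 to 80.89 dB(A): IL = 11.11 dB.

11.1 dB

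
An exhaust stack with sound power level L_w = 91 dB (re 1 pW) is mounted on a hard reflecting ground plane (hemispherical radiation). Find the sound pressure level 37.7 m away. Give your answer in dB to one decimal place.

51.5 dB

Free-field hemispherical radiation: L_p = L_w − 10·log₁₀(2π·r²), r = 37.7 m.
2π·r² = 8930 m², 10·log₁₀ of that is 39.509 dB.
L_p = 91 − 39.509 = 51.49 dB.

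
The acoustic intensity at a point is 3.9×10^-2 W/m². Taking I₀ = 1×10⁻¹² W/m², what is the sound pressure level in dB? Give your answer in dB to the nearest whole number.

106 dB

L = 10·log₁₀(I/I₀) = 10·log₁₀(3.9×10^-2/10⁻¹²) = 10·log₁₀(3.9×10^10).
L = 10·(0.5911 + 10) = 105.91 dB.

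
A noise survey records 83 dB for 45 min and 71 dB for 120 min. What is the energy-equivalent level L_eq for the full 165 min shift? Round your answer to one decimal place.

L_eq = 10·log₁₀[(1/T)·Σ tᵢ·10^(Lᵢ/10)] with T = 165 min.
Σ tᵢ·10^(Lᵢ/10) = 45·10^(83/10) + 120·10^(71/10) = 1.049e+10.
L_eq = 10·log₁₀(1.049e+10/165) = 78.03 dB.

78.0 dB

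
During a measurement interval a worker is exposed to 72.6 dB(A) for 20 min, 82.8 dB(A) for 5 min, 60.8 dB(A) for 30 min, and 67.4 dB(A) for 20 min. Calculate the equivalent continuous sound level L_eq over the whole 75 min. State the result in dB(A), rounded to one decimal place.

72.9 dB(A)

The energy average is taken in the linear domain: L_eq = 10·log₁₀[(Σ tᵢ·10^(Lᵢ/10))/T], T = 75 min.
Σ tᵢ·10^(Lᵢ/10) = 20·10^(72.6/10) + 5·10^(82.8/10) + 30·10^(60.8/10) + 20·10^(67.4/10) = 1.463e+09.
L_eq = 10·log₁₀(1.463e+09/75) = 72.90 dB(A).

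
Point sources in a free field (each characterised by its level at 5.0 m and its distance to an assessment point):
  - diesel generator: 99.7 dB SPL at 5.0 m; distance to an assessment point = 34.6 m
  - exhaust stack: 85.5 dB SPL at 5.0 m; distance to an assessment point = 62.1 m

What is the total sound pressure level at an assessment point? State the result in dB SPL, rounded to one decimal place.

82.9 dB SPL

Apply inverse-square spreading to bring every level to the receiver, then sum 10^(L/10).
diesel generator: 99.7 − 20·log₁₀(34.6/5.0) = 99.7 − 16.80 = 82.90 dB SPL.
exhaust stack: 85.5 − 20·log₁₀(62.1/5.0) = 85.5 − 21.88 = 63.62 dB SPL.
Σ 10^(L/10) = 1.972e+08 → L_total = 10·log₁₀(1.972e+08) = 82.95 dB SPL.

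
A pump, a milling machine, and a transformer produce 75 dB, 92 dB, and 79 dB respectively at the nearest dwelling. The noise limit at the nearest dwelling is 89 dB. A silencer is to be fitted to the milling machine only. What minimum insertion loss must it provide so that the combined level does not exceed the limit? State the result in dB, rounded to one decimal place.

The untreated sources together contribute 10^(75/10) + 10^(79/10) = 1.111e+08, i.e. 80.46 dB.
The limit corresponds to 10^(89/10) = 7.943e+08; subtracting the fixed part leaves 6.833e+08 for the milling machine, i.e. 88.35 dB.
Required insertion loss = 92 − 88.35 = 3.65 dB.

3.7 dB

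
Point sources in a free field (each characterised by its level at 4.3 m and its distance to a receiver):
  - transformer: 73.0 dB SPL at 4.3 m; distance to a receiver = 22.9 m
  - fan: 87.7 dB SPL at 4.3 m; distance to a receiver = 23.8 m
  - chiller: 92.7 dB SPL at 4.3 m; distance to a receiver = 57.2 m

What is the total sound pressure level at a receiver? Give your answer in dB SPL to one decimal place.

Apply inverse-square spreading to bring every level to the receiver, then sum 10^(L/10).
transformer: 73.0 − 20·log₁₀(22.9/4.3) = 73.0 − 14.53 = 58.47 dB SPL.
fan: 87.7 − 20·log₁₀(23.8/4.3) = 87.7 − 14.86 = 72.84 dB SPL.
chiller: 92.7 − 20·log₁₀(57.2/4.3) = 92.7 − 22.48 = 70.22 dB SPL.
Σ 10^(L/10) = 3.045e+07 → L_total = 10·log₁₀(3.045e+07) = 74.84 dB SPL.

74.8 dB SPL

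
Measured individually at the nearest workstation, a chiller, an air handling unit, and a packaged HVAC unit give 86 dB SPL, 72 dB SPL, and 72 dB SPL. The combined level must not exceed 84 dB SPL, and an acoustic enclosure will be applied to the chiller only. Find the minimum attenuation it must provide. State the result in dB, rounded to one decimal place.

The untreated sources together contribute 10^(72/10) + 10^(72/10) = 3.170e+07, i.e. 75.01 dB SPL.
The limit corresponds to 10^(84/10) = 2.512e+08; subtracting the fixed part leaves 2.195e+08 for the chiller, i.e. 83.41 dB SPL.
So the chiller must be reduced from 86 to 83.41 dB SPL: IL = 2.59 dB.

2.6 dB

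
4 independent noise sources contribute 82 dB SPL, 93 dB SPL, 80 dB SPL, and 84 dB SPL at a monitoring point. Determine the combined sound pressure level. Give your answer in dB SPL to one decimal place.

94.0 dB SPL

For uncorrelated sources the intensities add, so convert each level to linear form, sum, and take 10·log₁₀ of the total.
Σ 10^(L/10) = 10^(82/10) + 10^(93/10) + 10^(80/10) + 10^(84/10) = 2.505e+09.
L_total = 10·log₁₀(2.505e+09) = 93.99 dB SPL.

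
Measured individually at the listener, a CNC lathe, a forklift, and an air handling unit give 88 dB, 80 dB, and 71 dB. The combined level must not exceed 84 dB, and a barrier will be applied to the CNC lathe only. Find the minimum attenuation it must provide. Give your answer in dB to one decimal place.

The untreated sources together contribute 10^(80/10) + 10^(71/10) = 1.126e+08, i.e. 80.51 dB.
The limit corresponds to 10^(84/10) = 2.512e+08; subtracting the fixed part leaves 1.386e+08 for the CNC lathe, i.e. 81.42 dB.
Required insertion loss = 88 − 81.42 = 6.58 dB.

6.6 dB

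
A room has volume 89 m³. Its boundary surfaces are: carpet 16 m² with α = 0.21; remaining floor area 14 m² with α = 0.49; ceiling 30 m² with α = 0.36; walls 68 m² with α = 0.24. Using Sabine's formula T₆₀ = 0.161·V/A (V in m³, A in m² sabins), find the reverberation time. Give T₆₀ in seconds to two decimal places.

0.38 s

A = Σ Sᵢαᵢ = 16·0.21 + 14·0.49 + 30·0.36 + 68·0.24 = 37.34 m².
T₆₀ = 0.161 × 89 / 37.34 = 0.384 s.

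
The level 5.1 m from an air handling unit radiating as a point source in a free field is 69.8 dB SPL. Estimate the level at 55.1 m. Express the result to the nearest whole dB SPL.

49 dB SPL

For a point source, L₂ = L₁ − 20·log₁₀(r₂/r₁).
L₂ = 69.8 − 20·log₁₀(55.1/5.1) = 69.8 − 20.672 = 49.13 dB SPL.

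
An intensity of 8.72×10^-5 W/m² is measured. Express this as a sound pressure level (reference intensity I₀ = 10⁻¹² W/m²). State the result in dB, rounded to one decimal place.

79.4 dB

I/I₀ = 8.72×10^-5/10⁻¹² = 8.72×10^7, and L = 10·log₁₀(I/I₀).
L = 10·(0.9405 + 7) = 79.41 dB.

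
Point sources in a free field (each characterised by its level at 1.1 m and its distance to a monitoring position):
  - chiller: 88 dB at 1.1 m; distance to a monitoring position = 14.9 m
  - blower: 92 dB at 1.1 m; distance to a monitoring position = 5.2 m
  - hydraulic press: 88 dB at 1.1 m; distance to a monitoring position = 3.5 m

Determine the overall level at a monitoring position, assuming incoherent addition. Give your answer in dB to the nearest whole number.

81 dB

First find each source's level at the receiver (point-source: −20·log₁₀(r/r_ref)), then combine on an intensity basis.
chiller: 88 − 20·log₁₀(14.9/1.1) = 88 − 22.64 = 65.36 dB.
blower: 92 − 20·log₁₀(5.2/1.1) = 92 − 13.49 = 78.51 dB.
hydraulic press: 88 − 20·log₁₀(3.5/1.1) = 88 − 10.05 = 77.95 dB.
Σ 10^(L/10) = 1.367e+08 → L_total = 10·log₁₀(1.367e+08) = 81.36 dB.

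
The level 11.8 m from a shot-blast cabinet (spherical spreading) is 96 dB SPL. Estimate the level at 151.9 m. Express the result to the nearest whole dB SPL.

Point-source attenuation: ΔL = 20·log₁₀(r₂/r₁) = 20·log₁₀(151.9/11.8) = 22.194 dB.
L₂ = 96 − 20·log₁₀(151.9/11.8) = 96 − 22.194 = 73.81 dB SPL.

74 dB SPL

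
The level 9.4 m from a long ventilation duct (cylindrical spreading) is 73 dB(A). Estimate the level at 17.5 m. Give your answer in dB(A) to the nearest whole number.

Cylindrical spreading from a line source gives a 10·log₁₀(r₂/r₁) drop.
L₂ = 73 − 10·log₁₀(17.5/9.4) = 73 − 2.699 = 70.30 dB(A).

70 dB(A)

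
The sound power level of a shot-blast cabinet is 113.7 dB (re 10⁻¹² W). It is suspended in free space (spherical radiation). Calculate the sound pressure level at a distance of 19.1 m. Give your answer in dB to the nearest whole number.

77 dB

The power spreads over a sphere of area 4π·r², so L_p = L_w − 10·log₁₀(4π·r²).
4π·r² = 4584 m², 10·log₁₀ of that is 36.613 dB.
L_p = 113.7 − 36.613 = 77.09 dB.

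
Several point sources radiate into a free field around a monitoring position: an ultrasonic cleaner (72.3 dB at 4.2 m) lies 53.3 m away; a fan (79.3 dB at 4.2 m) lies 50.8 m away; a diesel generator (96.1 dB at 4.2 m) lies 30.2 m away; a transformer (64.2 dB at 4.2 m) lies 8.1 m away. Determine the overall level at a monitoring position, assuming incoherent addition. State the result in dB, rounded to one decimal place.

Propagate each source to the receiver with L = L_ref − 20·log₁₀(r/r_ref), then add intensities.
ultrasonic cleaner: 72.3 − 20·log₁₀(53.3/4.2) = 72.3 − 22.07 = 50.23 dB.
fan: 79.3 − 20·log₁₀(50.8/4.2) = 79.3 − 21.65 = 57.65 dB.
diesel generator: 96.1 − 20·log₁₀(30.2/4.2) = 96.1 − 17.14 = 78.96 dB.
transformer: 64.2 − 20·log₁₀(8.1/4.2) = 64.2 − 5.70 = 58.50 dB.
Σ 10^(L/10) = 8.019e+07 → L_total = 10·log₁₀(8.019e+07) = 79.04 dB.

79.0 dB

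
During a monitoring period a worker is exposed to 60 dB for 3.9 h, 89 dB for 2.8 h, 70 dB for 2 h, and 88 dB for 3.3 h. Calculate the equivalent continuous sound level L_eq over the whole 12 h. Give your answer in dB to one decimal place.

85.6 dB

L_eq = 10·log₁₀[(1/T)·Σ tᵢ·10^(Lᵢ/10)] with T = 12 h.
Σ tᵢ·10^(Lᵢ/10) = 3.9·10^(60/10) + 2.8·10^(89/10) + 2·10^(70/10) + 3.3·10^(88/10) = 4.330e+09.
L_eq = 10·log₁₀(4.330e+09/12) = 85.57 dB.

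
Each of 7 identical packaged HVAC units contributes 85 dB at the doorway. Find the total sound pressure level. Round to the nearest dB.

93 dB

L_total = L₁ + 10·log₁₀ N for N identical incoherent sources.
L_total = 85 + 10·log₁₀(7) = 85 + 8.451 = 93.45 dB.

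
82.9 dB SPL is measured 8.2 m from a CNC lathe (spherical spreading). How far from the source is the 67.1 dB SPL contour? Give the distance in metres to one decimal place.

Point-source spreading drops the level by 20·log₁₀(r₂/r₁); inverting, r₂/r₁ = 10^(ΔL/20).
r₂ = 8.2·10^((82.9−67.1)/20) = 8.2·10^(15.8/20) = 50.56 m.

50.6 m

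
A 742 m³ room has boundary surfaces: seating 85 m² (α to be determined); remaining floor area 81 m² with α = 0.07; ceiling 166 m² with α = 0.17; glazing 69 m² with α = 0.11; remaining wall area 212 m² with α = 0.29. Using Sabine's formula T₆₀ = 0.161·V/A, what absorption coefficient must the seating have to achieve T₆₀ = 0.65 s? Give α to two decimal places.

0.95

From T₆₀ = 0.161·V/A, the target T₆₀ = 0.65 s needs A = 0.161·742/0.65 = 183.79 m².
Absorption from the other surfaces = 81·0.07 + 166·0.17 + 69·0.11 + 212·0.29 = 102.96 m², so the seating must supply 80.83 m² over 85 m².
α = 80.83/85 = 0.951.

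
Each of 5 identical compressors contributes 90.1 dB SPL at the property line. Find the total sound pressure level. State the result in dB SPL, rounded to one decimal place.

With 5 equal, uncorrelated contributions the intensity is 5× that of one unit, giving a rise of 10·log₁₀ 5.
L_total = 90.1 + 10·log₁₀(5) = 90.1 + 6.990 = 97.09 dB SPL.

97.1 dB SPL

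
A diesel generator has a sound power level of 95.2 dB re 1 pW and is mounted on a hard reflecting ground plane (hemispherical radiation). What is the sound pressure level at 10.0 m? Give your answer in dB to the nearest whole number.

67 dB

The power spreads over a hemisphere of area 2π·r², so L_p = L_w − 10·log₁₀(2π·r²).
2π·r² = 628.3 m², 10·log₁₀ of that is 27.982 dB.
L_p = 95.2 − 27.982 = 67.22 dB.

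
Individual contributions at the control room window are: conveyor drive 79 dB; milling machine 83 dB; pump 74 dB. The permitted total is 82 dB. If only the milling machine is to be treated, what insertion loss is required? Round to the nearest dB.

6 dB

Fixed contribution from the other sources: Σ 10^(L/10) = 10^(79/10) + 10^(74/10) = 1.046e+08 (80.19 dB).
The limit corresponds to 10^(82/10) = 1.585e+08; subtracting the fixed part leaves 5.394e+07 for the milling machine, i.e. 77.32 dB.
Required insertion loss = 83 − 77.32 = 5.68 dB.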